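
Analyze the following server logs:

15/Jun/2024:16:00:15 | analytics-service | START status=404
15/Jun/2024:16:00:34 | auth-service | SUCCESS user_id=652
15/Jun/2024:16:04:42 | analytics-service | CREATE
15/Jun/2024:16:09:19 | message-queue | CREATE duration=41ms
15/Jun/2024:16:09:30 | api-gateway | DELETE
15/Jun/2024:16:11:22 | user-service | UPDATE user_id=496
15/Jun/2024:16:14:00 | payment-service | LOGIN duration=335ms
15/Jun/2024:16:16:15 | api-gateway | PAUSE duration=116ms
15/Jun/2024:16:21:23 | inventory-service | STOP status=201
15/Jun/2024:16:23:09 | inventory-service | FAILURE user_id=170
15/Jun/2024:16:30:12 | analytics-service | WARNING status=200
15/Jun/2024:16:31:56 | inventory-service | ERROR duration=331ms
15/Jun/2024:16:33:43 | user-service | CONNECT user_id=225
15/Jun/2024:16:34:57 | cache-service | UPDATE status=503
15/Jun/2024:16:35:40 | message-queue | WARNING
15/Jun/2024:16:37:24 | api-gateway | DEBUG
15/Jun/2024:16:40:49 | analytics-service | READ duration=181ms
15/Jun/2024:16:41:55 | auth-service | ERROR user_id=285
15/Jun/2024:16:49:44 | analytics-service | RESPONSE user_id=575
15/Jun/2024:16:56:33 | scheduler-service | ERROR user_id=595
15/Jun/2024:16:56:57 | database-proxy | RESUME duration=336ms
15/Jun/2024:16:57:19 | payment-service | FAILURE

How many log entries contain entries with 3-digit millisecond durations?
5

To find matching entries:

1. Pattern to match: entries with 3-digit millisecond durations
2. Scan each log entry for the pattern
3. Count matches: 5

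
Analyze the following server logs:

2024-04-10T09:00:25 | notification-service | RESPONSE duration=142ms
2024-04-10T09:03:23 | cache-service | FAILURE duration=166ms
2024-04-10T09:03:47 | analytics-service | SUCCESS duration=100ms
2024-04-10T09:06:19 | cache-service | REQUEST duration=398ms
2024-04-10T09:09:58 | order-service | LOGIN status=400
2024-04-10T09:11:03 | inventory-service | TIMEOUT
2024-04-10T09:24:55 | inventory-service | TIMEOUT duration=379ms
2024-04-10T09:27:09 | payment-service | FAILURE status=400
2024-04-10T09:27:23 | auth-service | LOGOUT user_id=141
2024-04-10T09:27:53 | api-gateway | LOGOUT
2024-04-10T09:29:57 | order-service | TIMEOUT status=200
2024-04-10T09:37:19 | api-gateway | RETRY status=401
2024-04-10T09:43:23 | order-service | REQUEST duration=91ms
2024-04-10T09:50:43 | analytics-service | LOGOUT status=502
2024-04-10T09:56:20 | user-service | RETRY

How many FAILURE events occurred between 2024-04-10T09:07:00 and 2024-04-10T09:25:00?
0

To count events in the time window:

1. Window boundaries: 2024-04-10T09:07:00 to 2024-04-10T09:25:00
2. Filter for FAILURE events within this window
3. Count matching events: 0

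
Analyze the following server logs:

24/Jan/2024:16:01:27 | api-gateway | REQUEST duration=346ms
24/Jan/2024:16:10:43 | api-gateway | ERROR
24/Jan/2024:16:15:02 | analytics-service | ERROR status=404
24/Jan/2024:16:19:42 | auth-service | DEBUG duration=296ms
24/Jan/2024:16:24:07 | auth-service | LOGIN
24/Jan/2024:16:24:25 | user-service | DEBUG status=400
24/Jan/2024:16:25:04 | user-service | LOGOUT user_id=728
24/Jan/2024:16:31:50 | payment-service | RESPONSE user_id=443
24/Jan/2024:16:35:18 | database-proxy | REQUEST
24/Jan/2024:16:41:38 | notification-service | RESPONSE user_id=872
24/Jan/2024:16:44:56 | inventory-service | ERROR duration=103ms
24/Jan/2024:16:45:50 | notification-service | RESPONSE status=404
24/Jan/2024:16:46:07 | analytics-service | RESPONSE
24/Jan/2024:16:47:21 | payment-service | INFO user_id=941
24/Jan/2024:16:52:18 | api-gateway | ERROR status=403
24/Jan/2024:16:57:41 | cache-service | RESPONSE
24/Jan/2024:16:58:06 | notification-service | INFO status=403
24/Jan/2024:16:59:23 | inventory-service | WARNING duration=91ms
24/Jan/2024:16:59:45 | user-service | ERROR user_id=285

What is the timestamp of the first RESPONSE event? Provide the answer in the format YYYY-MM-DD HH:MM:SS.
2024-01-24 16:31:50

To find the first event:

1. Filter for all RESPONSE events
2. Sort by timestamp
3. Select the first one
4. Timestamp: 2024-01-24 16:31:50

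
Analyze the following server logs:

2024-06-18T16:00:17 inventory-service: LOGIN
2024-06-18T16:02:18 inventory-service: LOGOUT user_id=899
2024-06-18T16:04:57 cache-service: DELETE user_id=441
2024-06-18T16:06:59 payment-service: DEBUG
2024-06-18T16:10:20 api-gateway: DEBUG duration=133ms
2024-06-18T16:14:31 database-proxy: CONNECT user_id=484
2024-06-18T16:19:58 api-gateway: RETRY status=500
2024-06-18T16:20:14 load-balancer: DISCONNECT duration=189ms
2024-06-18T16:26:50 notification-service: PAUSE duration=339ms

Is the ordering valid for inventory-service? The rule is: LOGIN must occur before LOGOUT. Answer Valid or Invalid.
Valid

To validate ordering:

1. Required order: LOGIN → LOGOUT
2. Rule: LOGIN must occur before LOGOUT
3. Check actual order of events for inventory-service
4. Result: Valid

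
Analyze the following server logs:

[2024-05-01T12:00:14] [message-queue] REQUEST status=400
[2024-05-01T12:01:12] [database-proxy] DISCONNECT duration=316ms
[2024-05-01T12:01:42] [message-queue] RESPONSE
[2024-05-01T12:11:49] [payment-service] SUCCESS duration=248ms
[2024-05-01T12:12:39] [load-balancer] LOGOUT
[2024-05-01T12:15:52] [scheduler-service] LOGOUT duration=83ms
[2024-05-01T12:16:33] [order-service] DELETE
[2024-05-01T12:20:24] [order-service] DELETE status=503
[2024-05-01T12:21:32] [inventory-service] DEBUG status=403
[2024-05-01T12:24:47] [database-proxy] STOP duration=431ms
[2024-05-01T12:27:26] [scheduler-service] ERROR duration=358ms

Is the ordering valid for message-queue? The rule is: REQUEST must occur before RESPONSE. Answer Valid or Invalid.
Valid

To validate ordering:

1. Required order: REQUEST → RESPONSE
2. Rule: REQUEST must occur before RESPONSE
3. Check actual order of events for message-queue
4. Result: Valid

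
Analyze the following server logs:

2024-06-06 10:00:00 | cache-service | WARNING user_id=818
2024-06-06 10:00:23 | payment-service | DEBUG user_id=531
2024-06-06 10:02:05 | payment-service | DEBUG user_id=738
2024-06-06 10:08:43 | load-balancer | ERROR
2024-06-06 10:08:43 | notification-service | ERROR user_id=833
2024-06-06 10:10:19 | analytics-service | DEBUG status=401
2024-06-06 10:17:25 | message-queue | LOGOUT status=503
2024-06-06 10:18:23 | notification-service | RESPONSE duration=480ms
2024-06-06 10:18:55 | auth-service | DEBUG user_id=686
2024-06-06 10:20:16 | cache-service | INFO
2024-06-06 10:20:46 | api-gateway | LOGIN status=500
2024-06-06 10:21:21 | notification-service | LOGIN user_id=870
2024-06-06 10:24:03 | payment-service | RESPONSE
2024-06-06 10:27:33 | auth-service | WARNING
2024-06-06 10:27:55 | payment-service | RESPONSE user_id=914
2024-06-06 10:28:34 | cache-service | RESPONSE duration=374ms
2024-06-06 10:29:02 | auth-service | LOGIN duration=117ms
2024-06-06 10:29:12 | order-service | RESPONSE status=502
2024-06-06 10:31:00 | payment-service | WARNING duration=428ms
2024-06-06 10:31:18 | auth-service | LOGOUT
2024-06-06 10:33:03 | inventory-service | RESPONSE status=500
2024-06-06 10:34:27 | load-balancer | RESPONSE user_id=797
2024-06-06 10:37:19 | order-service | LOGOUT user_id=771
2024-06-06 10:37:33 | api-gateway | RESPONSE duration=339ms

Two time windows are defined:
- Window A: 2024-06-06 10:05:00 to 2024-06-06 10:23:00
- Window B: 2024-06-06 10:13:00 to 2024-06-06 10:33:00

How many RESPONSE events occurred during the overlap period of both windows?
1

To find overlap events:

1. Window A: 2024-06-06 10:05:00 to 2024-06-06 10:23:00
2. Window B: 2024-06-06 10:13:00 to 2024-06-06 10:33:00
3. Overlap period: 2024-06-06 10:13:00 to 2024-06-06 10:23:00
4. Count RESPONSE events in overlap: 1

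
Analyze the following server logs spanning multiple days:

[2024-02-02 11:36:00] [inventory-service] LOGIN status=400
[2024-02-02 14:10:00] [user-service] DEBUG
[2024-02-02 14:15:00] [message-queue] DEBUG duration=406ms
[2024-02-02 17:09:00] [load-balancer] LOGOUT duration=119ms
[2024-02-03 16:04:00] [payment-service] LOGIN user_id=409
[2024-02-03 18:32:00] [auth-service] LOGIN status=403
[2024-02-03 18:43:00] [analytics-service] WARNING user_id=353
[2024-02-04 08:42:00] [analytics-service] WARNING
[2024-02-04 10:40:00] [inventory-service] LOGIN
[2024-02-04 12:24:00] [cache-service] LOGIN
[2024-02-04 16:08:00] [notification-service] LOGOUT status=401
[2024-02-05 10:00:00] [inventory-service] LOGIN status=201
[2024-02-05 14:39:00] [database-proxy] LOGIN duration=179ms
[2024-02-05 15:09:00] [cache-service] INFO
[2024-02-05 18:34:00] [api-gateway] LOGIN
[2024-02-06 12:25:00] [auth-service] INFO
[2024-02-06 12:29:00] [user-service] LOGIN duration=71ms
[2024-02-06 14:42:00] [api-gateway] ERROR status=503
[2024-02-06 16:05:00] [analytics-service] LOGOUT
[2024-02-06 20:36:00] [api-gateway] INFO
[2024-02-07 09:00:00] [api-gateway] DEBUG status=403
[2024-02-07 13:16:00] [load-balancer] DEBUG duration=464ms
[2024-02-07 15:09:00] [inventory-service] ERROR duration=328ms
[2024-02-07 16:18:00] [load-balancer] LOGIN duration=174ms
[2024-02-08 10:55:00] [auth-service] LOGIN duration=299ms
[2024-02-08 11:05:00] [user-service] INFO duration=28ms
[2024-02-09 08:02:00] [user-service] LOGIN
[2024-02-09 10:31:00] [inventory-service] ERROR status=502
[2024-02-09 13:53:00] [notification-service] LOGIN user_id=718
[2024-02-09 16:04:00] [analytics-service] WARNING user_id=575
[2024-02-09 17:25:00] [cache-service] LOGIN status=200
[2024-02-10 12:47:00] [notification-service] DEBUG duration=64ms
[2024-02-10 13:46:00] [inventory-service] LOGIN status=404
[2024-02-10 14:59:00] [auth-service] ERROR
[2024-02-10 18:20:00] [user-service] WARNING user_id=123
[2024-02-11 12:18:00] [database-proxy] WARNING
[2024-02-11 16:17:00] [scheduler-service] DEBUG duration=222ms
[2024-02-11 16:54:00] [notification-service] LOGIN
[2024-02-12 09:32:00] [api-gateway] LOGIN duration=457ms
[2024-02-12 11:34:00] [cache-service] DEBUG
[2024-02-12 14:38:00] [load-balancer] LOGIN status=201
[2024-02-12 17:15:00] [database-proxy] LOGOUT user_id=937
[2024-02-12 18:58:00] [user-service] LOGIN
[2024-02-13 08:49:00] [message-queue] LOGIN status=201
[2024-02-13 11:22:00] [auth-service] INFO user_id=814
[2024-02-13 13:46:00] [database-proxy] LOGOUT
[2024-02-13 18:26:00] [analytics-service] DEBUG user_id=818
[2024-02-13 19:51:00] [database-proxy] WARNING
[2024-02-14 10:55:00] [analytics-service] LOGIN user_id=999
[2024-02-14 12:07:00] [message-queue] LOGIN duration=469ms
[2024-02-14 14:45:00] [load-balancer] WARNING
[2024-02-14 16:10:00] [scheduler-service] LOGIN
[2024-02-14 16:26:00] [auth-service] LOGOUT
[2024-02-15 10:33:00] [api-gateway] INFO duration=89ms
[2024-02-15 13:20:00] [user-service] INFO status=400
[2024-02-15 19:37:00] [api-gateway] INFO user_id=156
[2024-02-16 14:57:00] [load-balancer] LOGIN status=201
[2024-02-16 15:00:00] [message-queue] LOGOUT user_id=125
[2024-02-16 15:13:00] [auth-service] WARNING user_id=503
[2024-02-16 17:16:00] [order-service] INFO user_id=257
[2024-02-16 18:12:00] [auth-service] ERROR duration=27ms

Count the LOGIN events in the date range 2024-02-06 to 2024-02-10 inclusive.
7

To filter by date range:

1. Date range: 2024-02-06 through 2024-02-10, both dates inclusive
2. Filter for LOGIN events whose date falls in this range
3. Count matching events: 7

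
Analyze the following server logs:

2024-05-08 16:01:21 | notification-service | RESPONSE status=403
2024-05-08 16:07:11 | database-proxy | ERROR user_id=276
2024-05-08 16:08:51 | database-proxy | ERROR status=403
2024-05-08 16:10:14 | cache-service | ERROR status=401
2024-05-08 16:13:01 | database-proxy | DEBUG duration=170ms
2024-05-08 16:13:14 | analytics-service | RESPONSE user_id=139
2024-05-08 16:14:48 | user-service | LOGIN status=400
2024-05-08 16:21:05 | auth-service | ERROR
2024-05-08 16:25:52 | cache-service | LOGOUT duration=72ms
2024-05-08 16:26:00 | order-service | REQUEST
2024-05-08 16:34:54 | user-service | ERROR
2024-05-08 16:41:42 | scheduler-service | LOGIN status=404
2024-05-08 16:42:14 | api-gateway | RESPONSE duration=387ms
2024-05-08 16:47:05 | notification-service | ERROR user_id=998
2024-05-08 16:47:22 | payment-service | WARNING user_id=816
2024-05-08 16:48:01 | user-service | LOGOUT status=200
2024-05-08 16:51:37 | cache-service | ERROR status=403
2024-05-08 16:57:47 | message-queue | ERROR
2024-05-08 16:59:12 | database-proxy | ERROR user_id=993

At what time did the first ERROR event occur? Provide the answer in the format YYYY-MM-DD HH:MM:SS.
2024-05-08 16:07:11

To find the first event:

1. Filter for all ERROR events
2. Sort by timestamp
3. Select the first one
4. Timestamp: 2024-05-08 16:07:11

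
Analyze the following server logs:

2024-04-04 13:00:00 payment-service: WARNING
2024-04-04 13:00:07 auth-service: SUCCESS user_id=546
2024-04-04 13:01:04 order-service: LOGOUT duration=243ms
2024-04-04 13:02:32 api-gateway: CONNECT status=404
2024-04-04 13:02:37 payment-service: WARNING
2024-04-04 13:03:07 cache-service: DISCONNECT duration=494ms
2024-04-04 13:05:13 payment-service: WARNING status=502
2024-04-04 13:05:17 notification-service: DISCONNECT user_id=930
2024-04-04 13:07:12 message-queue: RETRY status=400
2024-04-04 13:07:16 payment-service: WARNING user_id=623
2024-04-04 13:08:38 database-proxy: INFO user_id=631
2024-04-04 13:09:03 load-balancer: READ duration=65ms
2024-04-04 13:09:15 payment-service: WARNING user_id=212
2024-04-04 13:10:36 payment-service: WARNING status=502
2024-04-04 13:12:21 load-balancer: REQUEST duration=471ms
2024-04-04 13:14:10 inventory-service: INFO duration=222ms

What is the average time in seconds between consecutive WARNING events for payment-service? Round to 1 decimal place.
127.2

To calculate average interval:

1. Find all WARNING events for payment-service in order
2. Calculate time gaps between consecutive events
3. Compute mean of gaps: 636 / 5 = 127.2 seconds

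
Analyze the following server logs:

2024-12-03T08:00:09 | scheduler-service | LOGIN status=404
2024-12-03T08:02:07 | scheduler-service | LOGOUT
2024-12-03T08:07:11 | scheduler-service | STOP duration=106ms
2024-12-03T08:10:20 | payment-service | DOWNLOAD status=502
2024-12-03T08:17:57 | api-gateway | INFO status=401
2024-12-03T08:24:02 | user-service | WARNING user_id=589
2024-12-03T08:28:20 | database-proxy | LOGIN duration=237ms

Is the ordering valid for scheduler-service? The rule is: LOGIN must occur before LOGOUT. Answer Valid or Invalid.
Valid

To validate ordering:

1. Required order: LOGIN → LOGOUT
2. Rule: LOGIN must occur before LOGOUT
3. Check actual order of events for scheduler-service
4. Result: Valid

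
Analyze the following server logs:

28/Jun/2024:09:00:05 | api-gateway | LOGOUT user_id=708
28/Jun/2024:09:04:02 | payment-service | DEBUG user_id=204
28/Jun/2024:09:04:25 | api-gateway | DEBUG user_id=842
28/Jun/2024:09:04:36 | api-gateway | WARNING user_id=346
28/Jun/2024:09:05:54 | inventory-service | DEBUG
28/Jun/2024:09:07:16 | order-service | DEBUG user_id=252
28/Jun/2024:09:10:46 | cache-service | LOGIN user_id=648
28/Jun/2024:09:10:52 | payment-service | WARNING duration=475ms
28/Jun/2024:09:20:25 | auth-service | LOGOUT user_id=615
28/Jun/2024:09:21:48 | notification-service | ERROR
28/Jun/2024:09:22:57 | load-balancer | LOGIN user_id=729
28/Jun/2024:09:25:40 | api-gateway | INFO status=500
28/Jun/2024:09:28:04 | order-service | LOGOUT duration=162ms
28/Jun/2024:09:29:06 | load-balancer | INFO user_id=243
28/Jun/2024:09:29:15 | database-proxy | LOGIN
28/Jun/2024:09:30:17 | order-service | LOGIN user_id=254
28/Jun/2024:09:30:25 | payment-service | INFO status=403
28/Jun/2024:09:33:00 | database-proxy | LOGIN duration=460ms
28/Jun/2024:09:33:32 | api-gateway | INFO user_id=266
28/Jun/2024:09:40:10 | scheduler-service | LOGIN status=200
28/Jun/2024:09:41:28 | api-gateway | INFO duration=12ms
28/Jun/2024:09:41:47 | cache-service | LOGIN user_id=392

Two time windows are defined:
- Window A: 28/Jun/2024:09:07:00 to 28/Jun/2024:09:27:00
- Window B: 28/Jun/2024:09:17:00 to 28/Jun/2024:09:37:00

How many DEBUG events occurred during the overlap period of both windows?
0

To find overlap events:

1. Window A: 28/Jun/2024:09:07:00 to 28/Jun/2024:09:27:00
2. Window B: 28/Jun/2024:09:17:00 to 28/Jun/2024:09:37:00
3. Overlap period: 28/Jun/2024:09:17:00 to 28/Jun/2024:09:27:00
4. Count DEBUG events in overlap: 0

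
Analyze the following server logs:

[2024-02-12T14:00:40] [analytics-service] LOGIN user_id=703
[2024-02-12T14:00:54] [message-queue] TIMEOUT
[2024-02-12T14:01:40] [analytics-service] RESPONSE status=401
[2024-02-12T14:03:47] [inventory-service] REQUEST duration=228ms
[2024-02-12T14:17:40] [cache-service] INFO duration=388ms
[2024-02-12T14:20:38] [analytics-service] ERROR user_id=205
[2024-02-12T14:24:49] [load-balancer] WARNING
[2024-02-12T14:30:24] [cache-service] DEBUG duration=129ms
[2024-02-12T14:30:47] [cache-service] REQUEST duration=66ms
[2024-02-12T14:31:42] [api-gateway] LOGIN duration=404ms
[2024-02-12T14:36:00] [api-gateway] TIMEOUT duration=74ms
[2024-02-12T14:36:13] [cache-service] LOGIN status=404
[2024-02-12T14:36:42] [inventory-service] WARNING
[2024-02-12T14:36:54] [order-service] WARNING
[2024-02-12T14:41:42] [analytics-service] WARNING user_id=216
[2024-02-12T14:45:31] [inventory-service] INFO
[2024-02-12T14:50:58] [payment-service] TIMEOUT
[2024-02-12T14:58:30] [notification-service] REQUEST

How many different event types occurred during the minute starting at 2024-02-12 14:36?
3

To count unique event types:

1. Filter events in the minute starting at 2024-02-12 14:36
2. Extract event types from matching entries
3. Count unique types: 3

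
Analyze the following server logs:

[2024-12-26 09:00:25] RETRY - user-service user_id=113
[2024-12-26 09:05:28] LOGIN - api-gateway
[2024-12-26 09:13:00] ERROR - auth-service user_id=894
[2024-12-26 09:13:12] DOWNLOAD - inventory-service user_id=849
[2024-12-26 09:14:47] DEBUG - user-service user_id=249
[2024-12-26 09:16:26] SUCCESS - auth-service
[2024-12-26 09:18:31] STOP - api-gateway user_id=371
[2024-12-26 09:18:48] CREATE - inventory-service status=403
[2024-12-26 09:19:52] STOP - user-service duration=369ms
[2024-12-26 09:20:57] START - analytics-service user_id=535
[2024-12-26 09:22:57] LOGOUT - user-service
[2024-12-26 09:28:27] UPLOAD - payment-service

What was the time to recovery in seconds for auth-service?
206

To calculate recovery time:

1. Find ERROR event for auth-service: 2024-12-26 09:13:00
2. Find next SUCCESS event for auth-service: 2024-12-26 09:16:26
3. Recovery time: 2024-12-26 09:16:26 - 2024-12-26 09:13:00 = 206 seconds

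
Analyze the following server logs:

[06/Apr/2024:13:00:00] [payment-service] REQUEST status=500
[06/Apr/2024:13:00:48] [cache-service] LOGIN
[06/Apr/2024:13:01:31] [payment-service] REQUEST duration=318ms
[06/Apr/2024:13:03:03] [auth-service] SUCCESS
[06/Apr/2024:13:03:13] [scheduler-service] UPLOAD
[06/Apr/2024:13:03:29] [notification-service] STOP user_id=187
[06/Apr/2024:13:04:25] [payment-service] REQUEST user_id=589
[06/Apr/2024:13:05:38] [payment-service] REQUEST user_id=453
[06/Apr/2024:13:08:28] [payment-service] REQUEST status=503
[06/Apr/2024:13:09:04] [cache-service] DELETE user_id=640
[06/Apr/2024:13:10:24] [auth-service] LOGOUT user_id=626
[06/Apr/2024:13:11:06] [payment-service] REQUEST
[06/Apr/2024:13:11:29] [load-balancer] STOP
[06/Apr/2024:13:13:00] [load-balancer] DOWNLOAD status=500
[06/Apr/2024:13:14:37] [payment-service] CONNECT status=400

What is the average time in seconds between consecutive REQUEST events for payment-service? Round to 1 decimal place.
133.2

To calculate average interval:

1. Find all REQUEST events for payment-service in order
2. Calculate time gaps between consecutive events
3. Compute mean of gaps: 666 / 5 = 133.2 seconds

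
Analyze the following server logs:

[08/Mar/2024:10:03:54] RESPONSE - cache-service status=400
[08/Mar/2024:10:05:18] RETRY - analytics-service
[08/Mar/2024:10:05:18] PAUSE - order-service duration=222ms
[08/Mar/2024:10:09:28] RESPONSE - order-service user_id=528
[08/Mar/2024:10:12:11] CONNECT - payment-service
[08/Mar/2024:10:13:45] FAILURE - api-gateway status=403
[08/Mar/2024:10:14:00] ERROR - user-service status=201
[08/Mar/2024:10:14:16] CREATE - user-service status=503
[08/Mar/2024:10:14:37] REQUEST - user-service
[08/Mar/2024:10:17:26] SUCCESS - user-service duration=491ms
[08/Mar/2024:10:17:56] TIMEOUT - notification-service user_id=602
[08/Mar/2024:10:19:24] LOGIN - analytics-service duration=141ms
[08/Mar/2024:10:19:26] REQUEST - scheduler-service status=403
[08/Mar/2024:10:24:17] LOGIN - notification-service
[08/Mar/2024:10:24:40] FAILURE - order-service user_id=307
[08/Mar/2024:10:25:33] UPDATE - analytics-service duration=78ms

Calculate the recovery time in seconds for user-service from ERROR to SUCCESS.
206

To calculate recovery time:

1. Find ERROR event for user-service: 08/Mar/2024:10:14:00
2. Find next SUCCESS event for user-service: 08/Mar/2024:10:17:26
3. Recovery time: 08/Mar/2024:10:17:26 - 08/Mar/2024:10:14:00 = 206 seconds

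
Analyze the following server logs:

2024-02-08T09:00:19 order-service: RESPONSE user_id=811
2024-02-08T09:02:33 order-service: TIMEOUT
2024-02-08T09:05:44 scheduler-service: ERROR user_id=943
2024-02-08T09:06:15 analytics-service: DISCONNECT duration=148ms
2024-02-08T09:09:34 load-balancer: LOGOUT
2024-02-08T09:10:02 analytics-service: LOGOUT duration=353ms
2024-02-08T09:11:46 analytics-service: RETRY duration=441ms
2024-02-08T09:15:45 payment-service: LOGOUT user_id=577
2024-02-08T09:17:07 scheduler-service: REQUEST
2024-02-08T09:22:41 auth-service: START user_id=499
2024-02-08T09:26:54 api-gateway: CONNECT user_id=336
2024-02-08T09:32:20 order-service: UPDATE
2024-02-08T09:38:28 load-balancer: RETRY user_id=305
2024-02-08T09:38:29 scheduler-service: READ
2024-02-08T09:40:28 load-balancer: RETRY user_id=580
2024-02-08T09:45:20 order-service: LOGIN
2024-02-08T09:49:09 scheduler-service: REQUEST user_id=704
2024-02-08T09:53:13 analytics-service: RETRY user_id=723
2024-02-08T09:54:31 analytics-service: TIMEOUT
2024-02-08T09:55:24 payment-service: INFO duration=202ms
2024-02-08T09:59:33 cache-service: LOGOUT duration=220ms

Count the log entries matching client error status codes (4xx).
0

To find matching entries:

1. Pattern to match: client error status codes (4xx)
2. Scan each log entry for the pattern
3. Count matches: 0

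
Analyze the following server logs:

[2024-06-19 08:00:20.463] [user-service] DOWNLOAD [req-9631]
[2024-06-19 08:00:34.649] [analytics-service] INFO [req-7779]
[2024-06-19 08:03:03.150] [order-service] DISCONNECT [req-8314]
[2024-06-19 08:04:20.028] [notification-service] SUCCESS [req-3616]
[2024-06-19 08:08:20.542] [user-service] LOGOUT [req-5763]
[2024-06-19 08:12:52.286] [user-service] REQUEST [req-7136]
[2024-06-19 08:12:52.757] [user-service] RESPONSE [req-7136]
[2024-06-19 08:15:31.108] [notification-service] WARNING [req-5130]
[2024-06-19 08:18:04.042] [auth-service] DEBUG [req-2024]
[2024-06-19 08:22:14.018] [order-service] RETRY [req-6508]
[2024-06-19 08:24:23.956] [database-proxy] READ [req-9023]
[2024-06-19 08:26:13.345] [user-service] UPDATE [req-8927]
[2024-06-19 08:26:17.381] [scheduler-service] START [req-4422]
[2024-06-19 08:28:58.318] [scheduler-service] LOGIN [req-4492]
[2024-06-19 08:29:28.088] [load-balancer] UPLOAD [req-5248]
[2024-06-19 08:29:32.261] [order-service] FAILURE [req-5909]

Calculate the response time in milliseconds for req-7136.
471

To calculate latency:

1. Find REQUEST with id req-7136: 2024-06-19 08:12:52.286
2. Find RESPONSE with id req-7136: 2024-06-19 08:12:52.757
3. Latency: 2024-06-19 08:12:52.757 - 2024-06-19 08:12:52.286 = 471ms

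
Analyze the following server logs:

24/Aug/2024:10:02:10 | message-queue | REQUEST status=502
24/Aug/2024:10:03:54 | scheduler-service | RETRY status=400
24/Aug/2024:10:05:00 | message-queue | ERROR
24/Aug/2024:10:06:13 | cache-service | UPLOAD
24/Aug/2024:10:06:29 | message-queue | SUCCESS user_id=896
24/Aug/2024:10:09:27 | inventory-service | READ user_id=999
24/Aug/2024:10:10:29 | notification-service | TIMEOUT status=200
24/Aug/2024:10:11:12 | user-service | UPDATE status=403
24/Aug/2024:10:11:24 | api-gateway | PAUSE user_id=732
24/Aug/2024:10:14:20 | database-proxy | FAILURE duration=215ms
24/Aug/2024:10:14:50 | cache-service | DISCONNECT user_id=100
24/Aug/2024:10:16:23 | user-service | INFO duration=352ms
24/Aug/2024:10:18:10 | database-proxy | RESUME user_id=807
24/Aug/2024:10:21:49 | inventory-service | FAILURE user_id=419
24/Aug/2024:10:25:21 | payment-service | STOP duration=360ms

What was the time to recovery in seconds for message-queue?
89

To calculate recovery time:

1. Find ERROR event for message-queue: 24/Aug/2024:10:05:00
2. Find next SUCCESS event for message-queue: 24/Aug/2024:10:06:29
3. Recovery time: 24/Aug/2024:10:06:29 - 24/Aug/2024:10:05:00 = 89 seconds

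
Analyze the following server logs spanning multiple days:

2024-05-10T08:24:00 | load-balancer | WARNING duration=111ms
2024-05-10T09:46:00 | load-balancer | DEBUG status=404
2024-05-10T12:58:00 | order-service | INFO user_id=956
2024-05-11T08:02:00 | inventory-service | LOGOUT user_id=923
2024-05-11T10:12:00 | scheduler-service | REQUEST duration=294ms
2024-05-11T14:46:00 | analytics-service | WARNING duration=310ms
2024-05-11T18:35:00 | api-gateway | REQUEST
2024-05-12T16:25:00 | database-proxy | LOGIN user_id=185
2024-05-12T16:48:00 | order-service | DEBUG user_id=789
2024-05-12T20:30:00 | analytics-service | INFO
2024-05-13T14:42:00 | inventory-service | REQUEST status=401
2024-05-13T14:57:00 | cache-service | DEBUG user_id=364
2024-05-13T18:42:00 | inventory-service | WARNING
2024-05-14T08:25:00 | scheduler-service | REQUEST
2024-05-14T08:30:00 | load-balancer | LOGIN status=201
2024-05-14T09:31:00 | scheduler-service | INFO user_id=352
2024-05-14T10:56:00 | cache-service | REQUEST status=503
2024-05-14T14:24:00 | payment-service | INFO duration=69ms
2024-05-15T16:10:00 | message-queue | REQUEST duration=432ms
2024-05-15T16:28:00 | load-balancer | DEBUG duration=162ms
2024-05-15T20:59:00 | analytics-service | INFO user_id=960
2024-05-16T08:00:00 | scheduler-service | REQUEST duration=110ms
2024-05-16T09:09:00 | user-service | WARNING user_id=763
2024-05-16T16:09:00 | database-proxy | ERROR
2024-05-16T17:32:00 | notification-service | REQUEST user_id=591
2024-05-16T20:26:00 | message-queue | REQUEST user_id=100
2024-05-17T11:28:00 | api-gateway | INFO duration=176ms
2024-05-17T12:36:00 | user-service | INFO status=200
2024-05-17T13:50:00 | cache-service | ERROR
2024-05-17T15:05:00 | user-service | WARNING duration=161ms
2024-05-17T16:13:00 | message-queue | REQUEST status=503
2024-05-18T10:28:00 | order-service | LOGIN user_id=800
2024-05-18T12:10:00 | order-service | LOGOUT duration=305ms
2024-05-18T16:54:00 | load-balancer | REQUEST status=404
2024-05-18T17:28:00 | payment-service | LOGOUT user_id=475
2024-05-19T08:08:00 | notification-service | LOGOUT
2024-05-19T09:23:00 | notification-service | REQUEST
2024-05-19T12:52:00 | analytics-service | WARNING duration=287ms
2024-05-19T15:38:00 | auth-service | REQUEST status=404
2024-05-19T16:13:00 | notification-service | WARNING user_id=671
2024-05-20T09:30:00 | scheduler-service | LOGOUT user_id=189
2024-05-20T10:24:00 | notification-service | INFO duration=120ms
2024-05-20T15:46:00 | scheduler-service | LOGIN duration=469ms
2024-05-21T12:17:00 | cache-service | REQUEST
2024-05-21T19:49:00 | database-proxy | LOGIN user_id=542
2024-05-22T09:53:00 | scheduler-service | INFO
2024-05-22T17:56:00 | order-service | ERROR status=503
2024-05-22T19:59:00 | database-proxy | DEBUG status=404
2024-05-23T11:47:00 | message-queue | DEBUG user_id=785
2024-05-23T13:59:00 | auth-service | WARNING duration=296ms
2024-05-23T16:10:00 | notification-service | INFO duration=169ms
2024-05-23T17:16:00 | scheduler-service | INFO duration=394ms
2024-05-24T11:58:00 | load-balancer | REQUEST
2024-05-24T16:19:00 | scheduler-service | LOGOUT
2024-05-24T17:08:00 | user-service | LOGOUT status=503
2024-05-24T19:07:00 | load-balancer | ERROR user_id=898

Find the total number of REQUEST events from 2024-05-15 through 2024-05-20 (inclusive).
8

To filter by date range:

1. Date range: 2024-05-15 through 2024-05-20, both dates inclusive
2. Filter for REQUEST events whose date falls in this range
3. Count matching events: 8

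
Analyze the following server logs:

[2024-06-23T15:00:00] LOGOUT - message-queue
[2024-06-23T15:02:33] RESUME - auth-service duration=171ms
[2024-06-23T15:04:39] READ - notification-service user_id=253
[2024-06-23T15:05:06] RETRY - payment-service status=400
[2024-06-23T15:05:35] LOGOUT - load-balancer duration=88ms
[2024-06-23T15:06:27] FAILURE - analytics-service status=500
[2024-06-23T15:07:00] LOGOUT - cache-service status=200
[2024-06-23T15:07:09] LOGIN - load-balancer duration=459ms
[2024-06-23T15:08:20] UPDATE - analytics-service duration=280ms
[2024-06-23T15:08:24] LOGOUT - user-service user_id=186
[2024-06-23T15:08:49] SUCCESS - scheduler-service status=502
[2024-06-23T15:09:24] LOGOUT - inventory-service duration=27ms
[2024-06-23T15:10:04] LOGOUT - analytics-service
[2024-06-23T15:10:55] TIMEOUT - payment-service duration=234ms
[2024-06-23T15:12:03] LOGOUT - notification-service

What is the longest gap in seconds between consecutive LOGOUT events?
335

To find the longest gap:

1. Extract all LOGOUT events in chronological order
2. Calculate time differences between consecutive events
3. Find the maximum difference
4. Longest gap: 335 seconds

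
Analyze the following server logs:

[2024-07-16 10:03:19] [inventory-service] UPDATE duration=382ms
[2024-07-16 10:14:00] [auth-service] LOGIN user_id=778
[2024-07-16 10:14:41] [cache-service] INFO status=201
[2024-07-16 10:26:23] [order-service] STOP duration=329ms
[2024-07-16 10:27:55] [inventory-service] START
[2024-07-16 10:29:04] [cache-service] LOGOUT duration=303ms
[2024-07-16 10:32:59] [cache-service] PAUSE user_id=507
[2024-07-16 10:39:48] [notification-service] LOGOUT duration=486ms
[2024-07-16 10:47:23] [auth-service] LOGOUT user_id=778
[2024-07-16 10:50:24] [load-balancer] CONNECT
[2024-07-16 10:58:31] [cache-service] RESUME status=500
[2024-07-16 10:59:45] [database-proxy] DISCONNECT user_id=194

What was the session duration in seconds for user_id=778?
2003

To calculate session duration:

1. Find LOGIN event for user_id=778: 2024-07-16 10:14:00
2. Find LOGOUT event for user_id=778: 2024-07-16 10:47:23
3. Session duration: 2024-07-16 10:47:23 - 2024-07-16 10:14:00 = 2003 seconds (33 minutes)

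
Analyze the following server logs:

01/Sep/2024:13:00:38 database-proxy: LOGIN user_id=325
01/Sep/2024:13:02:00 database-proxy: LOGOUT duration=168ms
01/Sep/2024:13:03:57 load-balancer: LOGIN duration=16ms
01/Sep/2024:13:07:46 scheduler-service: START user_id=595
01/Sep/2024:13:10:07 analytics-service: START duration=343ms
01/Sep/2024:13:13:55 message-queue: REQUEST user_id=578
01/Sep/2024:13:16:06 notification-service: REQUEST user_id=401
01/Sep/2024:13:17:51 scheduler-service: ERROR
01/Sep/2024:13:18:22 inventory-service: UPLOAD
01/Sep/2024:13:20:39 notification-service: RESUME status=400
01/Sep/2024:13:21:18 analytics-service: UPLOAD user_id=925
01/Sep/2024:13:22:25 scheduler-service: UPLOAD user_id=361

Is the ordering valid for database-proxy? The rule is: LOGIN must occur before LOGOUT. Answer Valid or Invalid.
Valid

To validate ordering:

1. Required order: LOGIN → LOGOUT
2. Rule: LOGIN must occur before LOGOUT
3. Check actual order of events for database-proxy
4. Result: Valid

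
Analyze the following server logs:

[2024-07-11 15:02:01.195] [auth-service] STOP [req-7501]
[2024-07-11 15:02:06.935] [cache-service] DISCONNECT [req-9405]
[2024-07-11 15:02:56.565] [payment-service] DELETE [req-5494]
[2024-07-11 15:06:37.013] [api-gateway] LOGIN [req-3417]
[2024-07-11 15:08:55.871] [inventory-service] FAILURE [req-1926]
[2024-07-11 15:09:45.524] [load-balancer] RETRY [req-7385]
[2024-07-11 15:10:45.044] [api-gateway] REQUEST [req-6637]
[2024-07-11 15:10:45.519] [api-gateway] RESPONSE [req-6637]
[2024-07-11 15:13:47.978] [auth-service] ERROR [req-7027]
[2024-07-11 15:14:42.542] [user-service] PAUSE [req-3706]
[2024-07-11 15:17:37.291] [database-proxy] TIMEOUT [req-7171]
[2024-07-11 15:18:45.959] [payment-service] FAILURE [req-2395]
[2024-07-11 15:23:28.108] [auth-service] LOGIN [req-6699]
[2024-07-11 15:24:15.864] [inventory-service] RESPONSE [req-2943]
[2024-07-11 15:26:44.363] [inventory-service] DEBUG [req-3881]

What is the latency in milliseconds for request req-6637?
475

To calculate latency:

1. Find REQUEST with id req-6637: 2024-07-11 15:10:45.044
2. Find RESPONSE with id req-6637: 2024-07-11 15:10:45.519
3. Latency: 2024-07-11 15:10:45.519 - 2024-07-11 15:10:45.044 = 475ms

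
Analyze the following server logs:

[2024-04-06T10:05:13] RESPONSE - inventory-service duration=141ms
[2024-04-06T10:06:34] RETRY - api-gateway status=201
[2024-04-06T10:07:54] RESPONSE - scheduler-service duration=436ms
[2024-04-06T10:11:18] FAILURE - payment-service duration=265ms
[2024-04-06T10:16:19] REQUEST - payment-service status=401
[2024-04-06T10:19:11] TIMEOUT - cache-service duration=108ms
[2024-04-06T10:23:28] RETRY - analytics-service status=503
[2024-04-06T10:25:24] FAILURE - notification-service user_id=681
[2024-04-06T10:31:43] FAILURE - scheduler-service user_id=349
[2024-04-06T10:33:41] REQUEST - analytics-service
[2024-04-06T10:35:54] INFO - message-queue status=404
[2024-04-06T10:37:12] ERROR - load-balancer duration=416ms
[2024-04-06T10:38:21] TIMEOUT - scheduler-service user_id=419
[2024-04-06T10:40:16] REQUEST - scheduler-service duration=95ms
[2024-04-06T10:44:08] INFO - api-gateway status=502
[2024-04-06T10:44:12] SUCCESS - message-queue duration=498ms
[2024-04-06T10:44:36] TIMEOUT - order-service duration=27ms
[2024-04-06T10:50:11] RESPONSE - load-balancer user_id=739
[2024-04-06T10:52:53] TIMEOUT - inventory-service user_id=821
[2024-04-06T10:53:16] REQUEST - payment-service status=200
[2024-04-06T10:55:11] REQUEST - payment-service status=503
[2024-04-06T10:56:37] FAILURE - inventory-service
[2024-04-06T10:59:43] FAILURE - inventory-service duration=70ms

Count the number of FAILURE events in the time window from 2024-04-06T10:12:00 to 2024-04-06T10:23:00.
0

To count events in the time window:

1. Window boundaries: 2024-04-06T10:12:00 to 2024-04-06T10:23:00
2. Filter for FAILURE events within this window
3. Count matching events: 0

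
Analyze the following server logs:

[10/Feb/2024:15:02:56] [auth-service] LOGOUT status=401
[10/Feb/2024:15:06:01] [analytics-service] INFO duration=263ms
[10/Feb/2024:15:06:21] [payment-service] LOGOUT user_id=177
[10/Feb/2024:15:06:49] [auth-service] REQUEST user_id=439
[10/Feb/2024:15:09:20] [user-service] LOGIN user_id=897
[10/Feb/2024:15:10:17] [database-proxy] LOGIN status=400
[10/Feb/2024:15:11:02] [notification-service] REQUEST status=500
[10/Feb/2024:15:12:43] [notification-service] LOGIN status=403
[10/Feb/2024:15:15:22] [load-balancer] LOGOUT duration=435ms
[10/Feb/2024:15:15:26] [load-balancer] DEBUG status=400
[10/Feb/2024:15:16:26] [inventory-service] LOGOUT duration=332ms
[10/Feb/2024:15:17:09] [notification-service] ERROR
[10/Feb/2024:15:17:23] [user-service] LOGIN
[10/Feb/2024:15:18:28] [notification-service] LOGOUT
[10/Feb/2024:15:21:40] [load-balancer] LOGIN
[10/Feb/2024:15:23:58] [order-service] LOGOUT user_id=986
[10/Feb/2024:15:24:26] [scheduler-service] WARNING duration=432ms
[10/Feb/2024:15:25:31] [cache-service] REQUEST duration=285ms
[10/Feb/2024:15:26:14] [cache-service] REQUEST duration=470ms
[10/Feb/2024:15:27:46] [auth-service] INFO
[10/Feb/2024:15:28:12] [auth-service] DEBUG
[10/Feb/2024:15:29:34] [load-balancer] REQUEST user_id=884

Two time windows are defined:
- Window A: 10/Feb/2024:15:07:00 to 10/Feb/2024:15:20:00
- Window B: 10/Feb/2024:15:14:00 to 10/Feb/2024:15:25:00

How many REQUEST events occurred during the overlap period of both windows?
0

To find overlap events:

1. Window A: 10/Feb/2024:15:07:00 to 10/Feb/2024:15:20:00
2. Window B: 10/Feb/2024:15:14:00 to 10/Feb/2024:15:25:00
3. Overlap period: 10/Feb/2024:15:14:00 to 10/Feb/2024:15:20:00
4. Count REQUEST events in overlap: 0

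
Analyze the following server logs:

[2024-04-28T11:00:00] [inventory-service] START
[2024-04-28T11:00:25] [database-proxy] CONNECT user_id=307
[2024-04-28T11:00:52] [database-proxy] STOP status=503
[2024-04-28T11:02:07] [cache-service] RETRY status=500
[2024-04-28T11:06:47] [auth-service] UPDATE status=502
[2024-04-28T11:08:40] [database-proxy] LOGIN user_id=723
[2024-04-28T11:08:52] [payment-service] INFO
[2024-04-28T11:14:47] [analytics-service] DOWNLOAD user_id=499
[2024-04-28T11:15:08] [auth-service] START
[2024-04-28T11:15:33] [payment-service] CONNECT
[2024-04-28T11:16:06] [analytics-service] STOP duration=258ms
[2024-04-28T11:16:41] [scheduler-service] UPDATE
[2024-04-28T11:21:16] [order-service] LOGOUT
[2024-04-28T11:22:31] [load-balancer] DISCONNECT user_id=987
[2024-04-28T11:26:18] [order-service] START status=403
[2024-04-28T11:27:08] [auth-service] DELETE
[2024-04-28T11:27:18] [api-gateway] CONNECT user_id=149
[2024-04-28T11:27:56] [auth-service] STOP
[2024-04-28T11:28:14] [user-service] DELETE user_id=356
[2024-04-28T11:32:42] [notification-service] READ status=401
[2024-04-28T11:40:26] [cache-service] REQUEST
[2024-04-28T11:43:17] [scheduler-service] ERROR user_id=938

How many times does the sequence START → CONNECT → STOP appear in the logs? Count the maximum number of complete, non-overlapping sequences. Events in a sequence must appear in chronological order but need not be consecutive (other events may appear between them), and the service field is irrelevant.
3

To count sequences:

1. Look for pattern: START → CONNECT → STOP
2. Greedily scan the log in chronological order, matching each sequence element in turn (ignoring service)
3. Each time the full pattern completes, increment the count and restart matching from the next event
4. Complete non-overlapping sequences found: 3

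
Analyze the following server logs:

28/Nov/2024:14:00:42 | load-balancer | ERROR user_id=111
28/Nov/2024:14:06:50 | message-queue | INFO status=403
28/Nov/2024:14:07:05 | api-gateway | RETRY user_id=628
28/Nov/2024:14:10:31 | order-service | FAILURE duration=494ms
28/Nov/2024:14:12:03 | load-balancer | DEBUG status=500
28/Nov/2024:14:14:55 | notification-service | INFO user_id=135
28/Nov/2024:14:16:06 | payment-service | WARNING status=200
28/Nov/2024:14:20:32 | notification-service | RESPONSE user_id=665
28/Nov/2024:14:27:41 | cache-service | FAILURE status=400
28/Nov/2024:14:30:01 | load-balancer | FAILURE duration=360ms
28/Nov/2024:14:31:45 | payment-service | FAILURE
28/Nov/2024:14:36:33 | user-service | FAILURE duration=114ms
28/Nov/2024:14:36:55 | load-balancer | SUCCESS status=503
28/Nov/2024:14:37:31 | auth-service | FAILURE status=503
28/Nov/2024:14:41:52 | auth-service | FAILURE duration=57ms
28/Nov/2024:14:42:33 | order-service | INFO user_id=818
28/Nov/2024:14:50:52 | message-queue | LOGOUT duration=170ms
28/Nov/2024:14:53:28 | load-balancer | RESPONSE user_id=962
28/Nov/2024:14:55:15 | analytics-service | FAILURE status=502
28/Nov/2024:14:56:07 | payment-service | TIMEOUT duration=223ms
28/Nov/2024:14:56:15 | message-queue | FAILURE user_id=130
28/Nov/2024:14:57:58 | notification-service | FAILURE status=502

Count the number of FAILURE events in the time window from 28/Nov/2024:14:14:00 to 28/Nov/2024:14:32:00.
3

To count events in the time window:

1. Window boundaries: 28/Nov/2024:14:14:00 to 28/Nov/2024:14:32:00
2. Filter for FAILURE events within this window
3. Count matching events: 3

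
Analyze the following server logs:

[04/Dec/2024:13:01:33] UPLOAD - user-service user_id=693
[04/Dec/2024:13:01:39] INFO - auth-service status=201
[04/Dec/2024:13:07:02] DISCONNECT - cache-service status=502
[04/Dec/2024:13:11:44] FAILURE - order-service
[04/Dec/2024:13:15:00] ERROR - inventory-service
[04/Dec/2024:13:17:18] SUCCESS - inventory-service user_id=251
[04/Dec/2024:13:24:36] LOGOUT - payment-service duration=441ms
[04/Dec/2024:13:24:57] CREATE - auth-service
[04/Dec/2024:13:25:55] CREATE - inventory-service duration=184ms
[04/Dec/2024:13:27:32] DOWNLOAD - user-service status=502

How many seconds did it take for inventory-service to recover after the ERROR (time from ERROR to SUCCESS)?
138

To calculate recovery time:

1. Find ERROR event for inventory-service: 04/Dec/2024:13:15:00
2. Find next SUCCESS event for inventory-service: 04/Dec/2024:13:17:18
3. Recovery time: 04/Dec/2024:13:17:18 - 04/Dec/2024:13:15:00 = 138 seconds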